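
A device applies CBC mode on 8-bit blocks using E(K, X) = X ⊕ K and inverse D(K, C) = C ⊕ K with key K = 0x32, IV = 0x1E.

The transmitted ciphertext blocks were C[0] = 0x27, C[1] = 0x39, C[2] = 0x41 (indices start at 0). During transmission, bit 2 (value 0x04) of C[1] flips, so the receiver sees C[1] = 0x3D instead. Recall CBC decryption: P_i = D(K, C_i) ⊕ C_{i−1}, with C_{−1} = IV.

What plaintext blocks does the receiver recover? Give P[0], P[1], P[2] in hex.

Only C[1] changed, to 0x3D. In CBC, a change in C_i garbles P_i and flips the same bit in P_{i+1}. Decrypting the received ciphertext:
P[0]: D(K, 0x27) = 0x15; 0x15 ⊕ 0x1E = 0x0B.
P[1]: D(K, 0x3D) = 0x0F; 0x0F ⊕ 0x27 = 0x28.
P[2]: D(K, 0x41) = 0x73; 0x73 ⊕ 0x3D = 0x4E.
Blocks that differ from the original plaintext: P[1], P[2].

P[0] = 0x0B, P[1] = 0x28, P[2] = 0x4E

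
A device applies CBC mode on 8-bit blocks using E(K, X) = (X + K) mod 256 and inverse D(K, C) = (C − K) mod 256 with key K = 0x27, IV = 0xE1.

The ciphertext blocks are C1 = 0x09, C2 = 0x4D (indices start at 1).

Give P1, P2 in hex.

CBC decryption: P_i = D(K, C_i) ⊕ C_{i−1}, with C_{0} = IV.
P1: D(K, 0x09) = 0xE2; 0xE2 ⊕ 0xE1 = 0x03.
P2: D(K, 0x4D) = 0x26; 0x26 ⊕ 0x09 = 0x2F.

P1 = 0x03, P2 = 0x2F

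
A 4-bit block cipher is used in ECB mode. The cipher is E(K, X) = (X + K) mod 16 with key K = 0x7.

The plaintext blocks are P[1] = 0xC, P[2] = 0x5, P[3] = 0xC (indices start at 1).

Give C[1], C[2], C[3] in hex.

ECB encryption: C_i = E(K, P_i).
C[1]: E(K, 0xC) = 0x3.
C[2]: E(K, 0x5) = 0xC.
C[3]: E(K, 0xC) = 0x3.

C[1] = 0x3, C[2] = 0xC, C[3] = 0x3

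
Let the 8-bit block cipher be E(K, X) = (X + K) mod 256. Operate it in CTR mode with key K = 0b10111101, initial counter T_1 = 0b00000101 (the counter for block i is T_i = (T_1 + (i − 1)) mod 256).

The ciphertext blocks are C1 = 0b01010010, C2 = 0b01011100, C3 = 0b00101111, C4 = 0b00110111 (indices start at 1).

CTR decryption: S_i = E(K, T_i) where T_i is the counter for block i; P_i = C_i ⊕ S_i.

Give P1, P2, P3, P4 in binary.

P1: T = 0b00000101, S = E(K, T) = 0b11000010; 0b01010010 ⊕ 0b11000010 = 0b10010000.
P2: T = 0b00000110, S = E(K, T) = 0b11000011; 0b01011100 ⊕ 0b11000011 = 0b10011111.
P3: T = 0b00000111, S = E(K, T) = 0b11000100; 0b00101111 ⊕ 0b11000100 = 0b11101011.
P4: T = 0b00001000, S = E(K, T) = 0b11000101; 0b00110111 ⊕ 0b11000101 = 0b11110010.

P1 = 0b10010000, P2 = 0b10011111, P3 = 0b11101011, P4 = 0b11110010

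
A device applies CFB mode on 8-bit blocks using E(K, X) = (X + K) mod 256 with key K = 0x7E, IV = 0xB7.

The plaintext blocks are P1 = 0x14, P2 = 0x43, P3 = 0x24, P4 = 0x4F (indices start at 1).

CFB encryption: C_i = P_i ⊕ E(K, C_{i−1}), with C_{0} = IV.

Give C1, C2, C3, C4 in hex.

C1 = 0x21, C2 = 0xDC, C3 = 0x7E, C4 = 0xB3

C1: E(K, 0xB7) = 0x35; 0x14 ⊕ 0x35 = 0x21.
C2: E(K, 0x21) = 0x9F; 0x43 ⊕ 0x9F = 0xDC.
C3: E(K, 0xDC) = 0x5A; 0x24 ⊕ 0x5A = 0x7E.
C4: E(K, 0x7E) = 0xFC; 0x4F ⊕ 0xFC = 0xB3.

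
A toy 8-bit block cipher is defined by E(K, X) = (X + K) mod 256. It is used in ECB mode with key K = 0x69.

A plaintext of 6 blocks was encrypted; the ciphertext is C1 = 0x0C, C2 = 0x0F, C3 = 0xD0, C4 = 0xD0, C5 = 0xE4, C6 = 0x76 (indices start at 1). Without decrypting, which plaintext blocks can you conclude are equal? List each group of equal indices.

ECB encrypts each block independently with the same key, so equal ciphertext blocks imply equal plaintext blocks.
C3 = C4 = 0xD0, so P3 = P4.

P3 = P4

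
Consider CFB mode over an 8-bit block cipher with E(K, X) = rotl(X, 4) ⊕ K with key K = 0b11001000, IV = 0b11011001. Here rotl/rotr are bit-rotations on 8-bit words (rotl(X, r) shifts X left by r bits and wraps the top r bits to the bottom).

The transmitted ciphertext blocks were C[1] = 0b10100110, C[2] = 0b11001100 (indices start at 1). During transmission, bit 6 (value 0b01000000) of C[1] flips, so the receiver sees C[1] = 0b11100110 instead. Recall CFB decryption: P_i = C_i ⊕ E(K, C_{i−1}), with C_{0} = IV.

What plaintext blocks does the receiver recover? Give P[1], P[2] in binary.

Only C[1] changed, to 0b11100110. In CFB, a change in C_i flips the same bit in P_i and garbles P_{i+1}. Decrypting the received ciphertext:
P[1]: E(K, 0b11011001) = 0b01010101; 0b11100110 ⊕ 0b01010101 = 0b10110011.
P[2]: E(K, 0b11100110) = 0b10100110; 0b11001100 ⊕ 0b10100110 = 0b01101010.
Blocks that differ from the original plaintext: P[1], P[2].

P[1] = 0b10110011, P[2] = 0b01101010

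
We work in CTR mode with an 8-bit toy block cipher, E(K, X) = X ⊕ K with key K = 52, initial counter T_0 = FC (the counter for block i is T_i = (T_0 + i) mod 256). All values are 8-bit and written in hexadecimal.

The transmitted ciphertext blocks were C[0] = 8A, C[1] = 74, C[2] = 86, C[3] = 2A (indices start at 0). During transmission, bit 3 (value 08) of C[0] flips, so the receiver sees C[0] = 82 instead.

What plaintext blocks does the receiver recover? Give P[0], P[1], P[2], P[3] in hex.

CTR decryption: S_i = E(K, T_i) where T_i is the counter for block i; P_i = C_i ⊕ S_i.
Only C[0] changed, to 82. In CTR, a change in C_i flips the same bit in P_i only; the keystream is unaffected. Decrypting the received ciphertext:
P[0]: T = FC, S = E(K, T) = AE; 82 ⊕ AE = 2C.
P[1]: T = FD, S = E(K, T) = AF; 74 ⊕ AF = DB.
P[2]: T = FE, S = E(K, T) = AC; 86 ⊕ AC = 2A.
P[3]: T = FF, S = E(K, T) = AD; 2A ⊕ AD = 87.
Blocks that differ from the original plaintext: P[0].

P[0] = 2C, P[1] = DB, P[2] = 2A, P[3] = 87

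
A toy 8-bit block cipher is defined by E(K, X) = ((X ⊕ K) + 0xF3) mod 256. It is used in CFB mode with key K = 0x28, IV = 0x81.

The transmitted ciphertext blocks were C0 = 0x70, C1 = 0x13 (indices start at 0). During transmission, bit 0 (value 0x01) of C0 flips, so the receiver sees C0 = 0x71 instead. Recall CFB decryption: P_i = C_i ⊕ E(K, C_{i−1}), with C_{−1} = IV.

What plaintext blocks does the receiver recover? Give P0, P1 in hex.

P0 = 0xED, P1 = 0x5F

Only C0 changed, to 0x71. In CFB, a change in C_i flips the same bit in P_i and garbles P_{i+1}. Decrypting the received ciphertext:
P0: E(K, 0x81) = 0x9C; 0x71 ⊕ 0x9C = 0xED.
P1: E(K, 0x71) = 0x4C; 0x13 ⊕ 0x4C = 0x5F.
Blocks that differ from the original plaintext: P0, P1.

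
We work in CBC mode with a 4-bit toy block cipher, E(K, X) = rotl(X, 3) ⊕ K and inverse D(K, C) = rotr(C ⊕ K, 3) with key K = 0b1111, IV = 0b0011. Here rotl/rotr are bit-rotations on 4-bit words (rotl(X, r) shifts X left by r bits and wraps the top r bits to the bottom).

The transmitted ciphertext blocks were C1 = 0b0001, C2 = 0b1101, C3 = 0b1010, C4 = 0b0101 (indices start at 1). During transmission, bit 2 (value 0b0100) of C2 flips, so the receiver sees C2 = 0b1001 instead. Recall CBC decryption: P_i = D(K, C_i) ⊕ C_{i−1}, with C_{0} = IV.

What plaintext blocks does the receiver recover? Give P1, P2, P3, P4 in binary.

P1 = 0b1110, P2 = 0b1101, P3 = 0b0011, P4 = 0b1111

Only C2 changed, to 0b1001. In CBC, a change in C_i garbles P_i and flips the same bit in P_{i+1}. Decrypting the received ciphertext:
P1: D(K, 0b0001) = 0b1101; 0b1101 ⊕ 0b0011 = 0b1110.
P2: D(K, 0b1001) = 0b1100; 0b1100 ⊕ 0b0001 = 0b1101.
P3: D(K, 0b1010) = 0b1010; 0b1010 ⊕ 0b1001 = 0b0011.
P4: D(K, 0b0101) = 0b0101; 0b0101 ⊕ 0b1010 = 0b1111.
Blocks that differ from the original plaintext: P2, P3.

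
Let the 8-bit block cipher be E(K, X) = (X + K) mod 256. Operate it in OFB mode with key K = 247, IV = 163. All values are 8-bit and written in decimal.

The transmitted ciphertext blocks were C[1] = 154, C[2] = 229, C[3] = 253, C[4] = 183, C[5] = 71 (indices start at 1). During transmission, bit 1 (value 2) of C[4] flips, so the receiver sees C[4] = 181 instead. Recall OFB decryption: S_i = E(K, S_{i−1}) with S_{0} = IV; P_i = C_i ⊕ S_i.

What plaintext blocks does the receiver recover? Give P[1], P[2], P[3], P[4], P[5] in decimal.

P[1] = 0, P[2] = 116, P[3] = 117, P[4] = 202, P[5] = 49

Only C[4] changed, to 181. In OFB, a change in C_i flips the same bit in P_i only; the keystream is unaffected. Decrypting the received ciphertext:
P[1]: S = E(K, 163) = 154; 154 ⊕ 154 = 0.
P[2]: S = E(K, 154) = 145; 229 ⊕ 145 = 116.
P[3]: S = E(K, 145) = 136; 253 ⊕ 136 = 117.
P[4]: S = E(K, 136) = 127; 181 ⊕ 127 = 202.
P[5]: S = E(K, 127) = 118; 71 ⊕ 118 = 49.
Blocks that differ from the original plaintext: P[4].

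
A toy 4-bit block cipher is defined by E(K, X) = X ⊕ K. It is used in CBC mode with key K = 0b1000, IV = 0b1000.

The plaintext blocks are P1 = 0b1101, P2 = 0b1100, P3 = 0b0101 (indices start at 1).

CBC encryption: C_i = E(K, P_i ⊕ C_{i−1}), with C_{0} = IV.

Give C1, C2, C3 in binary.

C1: P1 ⊕ 0b1000 = 0b0101; E(K, 0b0101) = 0b1101.
C2: P2 ⊕ 0b1101 = 0b0001; E(K, 0b0001) = 0b1001.
C3: P3 ⊕ 0b1001 = 0b1100; E(K, 0b1100) = 0b0100.

C1 = 0b1101, C2 = 0b1001, C3 = 0b0100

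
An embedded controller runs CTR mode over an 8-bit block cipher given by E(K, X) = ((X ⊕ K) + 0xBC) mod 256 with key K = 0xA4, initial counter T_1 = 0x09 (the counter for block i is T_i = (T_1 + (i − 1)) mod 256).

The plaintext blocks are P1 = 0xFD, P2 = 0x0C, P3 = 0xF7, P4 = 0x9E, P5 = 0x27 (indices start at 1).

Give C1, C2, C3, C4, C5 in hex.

CTR encryption: S_i = E(K, T_i) where T_i is the counter for block i; C_i = P_i ⊕ S_i.
C1: T = 0x09, S = E(K, T) = 0x69; 0xFD ⊕ 0x69 = 0x94.
C2: T = 0x0A, S = E(K, T) = 0x6A; 0x0C ⊕ 0x6A = 0x66.
C3: T = 0x0B, S = E(K, T) = 0x6B; 0xF7 ⊕ 0x6B = 0x9C.
C4: T = 0x0C, S = E(K, T) = 0x64; 0x9E ⊕ 0x64 = 0xFA.
C5: T = 0x0D, S = E(K, T) = 0x65; 0x27 ⊕ 0x65 = 0x42.

C1 = 0x94, C2 = 0x66, C3 = 0x9C, C4 = 0xFA, C5 = 0x42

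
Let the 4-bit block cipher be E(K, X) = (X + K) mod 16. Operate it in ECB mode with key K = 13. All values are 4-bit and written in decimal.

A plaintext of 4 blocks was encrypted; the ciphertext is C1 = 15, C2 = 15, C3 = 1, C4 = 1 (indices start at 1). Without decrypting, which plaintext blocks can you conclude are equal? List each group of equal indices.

P1 = P2; P3 = P4

ECB encrypts each block independently with the same key, so equal ciphertext blocks imply equal plaintext blocks.
C1 = C2 = 15, so P1 = P2.
C3 = C4 = 1, so P3 = P4.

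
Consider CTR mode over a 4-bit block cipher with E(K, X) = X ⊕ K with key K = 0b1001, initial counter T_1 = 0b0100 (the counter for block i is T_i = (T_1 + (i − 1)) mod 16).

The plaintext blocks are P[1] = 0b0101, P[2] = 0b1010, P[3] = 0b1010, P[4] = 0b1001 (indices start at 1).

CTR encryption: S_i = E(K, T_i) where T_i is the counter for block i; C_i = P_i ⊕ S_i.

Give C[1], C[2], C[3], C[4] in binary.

C[1] = 0b1000, C[2] = 0b0110, C[3] = 0b0101, C[4] = 0b0111

C[1]: T = 0b0100, S = E(K, T) = 0b1101; 0b0101 ⊕ 0b1101 = 0b1000.
C[2]: T = 0b0101, S = E(K, T) = 0b1100; 0b1010 ⊕ 0b1100 = 0b0110.
C[3]: T = 0b0110, S = E(K, T) = 0b1111; 0b1010 ⊕ 0b1111 = 0b0101.
C[4]: T = 0b0111, S = E(K, T) = 0b1110; 0b1001 ⊕ 0b1110 = 0b0111.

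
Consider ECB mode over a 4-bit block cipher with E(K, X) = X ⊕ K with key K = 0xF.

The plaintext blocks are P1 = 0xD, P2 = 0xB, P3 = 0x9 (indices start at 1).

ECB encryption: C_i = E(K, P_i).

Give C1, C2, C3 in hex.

C1 = 0x2, C2 = 0x4, C3 = 0x6

C1: E(K, 0xD) = 0x2.
C2: E(K, 0xB) = 0x4.
C3: E(K, 0x9) = 0x6.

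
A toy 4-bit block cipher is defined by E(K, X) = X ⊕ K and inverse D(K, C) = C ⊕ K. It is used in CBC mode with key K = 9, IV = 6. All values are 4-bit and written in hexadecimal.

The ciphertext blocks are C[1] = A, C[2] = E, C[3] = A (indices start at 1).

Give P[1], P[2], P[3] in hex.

P[1] = 5, P[2] = D, P[3] = D

CBC decryption: P_i = D(K, C_i) ⊕ C_{i−1}, with C_{0} = IV.
P[1]: D(K, A) = 3; 3 ⊕ 6 = 5.
P[2]: D(K, E) = 7; 7 ⊕ A = D.
P[3]: D(K, A) = 3; 3 ⊕ E = D.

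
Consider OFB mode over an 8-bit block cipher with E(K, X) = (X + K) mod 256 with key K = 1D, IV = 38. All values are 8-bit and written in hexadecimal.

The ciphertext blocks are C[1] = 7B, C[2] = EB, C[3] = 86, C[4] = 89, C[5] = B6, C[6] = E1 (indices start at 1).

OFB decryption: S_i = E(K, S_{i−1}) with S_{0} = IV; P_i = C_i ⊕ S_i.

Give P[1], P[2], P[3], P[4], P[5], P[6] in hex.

P[1]: S = E(K, 38) = 55; 7B ⊕ 55 = 2E.
P[2]: S = E(K, 55) = 72; EB ⊕ 72 = 99.
P[3]: S = E(K, 72) = 8F; 86 ⊕ 8F = 09.
P[4]: S = E(K, 8F) = AC; 89 ⊕ AC = 25.
P[5]: S = E(K, AC) = C9; B6 ⊕ C9 = 7F.
P[6]: S = E(K, C9) = E6; E1 ⊕ E6 = 07.

P[1] = 2E, P[2] = 99, P[3] = 09, P[4] = 25, P[5] = 7F, P[6] = 07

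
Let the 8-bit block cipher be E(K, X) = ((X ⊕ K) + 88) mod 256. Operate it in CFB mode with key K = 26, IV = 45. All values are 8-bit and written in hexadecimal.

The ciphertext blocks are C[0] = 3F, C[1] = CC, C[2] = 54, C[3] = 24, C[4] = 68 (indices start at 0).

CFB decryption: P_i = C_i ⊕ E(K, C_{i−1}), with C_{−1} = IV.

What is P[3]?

P[3]: E(K, 54) = FA; 24 ⊕ FA = DE.

P[3] = DE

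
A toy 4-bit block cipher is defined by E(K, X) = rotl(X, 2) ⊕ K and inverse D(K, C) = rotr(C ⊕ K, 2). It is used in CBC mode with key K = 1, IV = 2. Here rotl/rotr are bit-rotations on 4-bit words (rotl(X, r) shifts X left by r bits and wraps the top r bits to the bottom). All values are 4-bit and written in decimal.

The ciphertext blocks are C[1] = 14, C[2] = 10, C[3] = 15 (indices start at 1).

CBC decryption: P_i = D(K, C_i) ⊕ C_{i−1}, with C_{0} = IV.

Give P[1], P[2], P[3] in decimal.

P[1] = 13, P[2] = 0, P[3] = 1

P[1]: D(K, 14) = 15; 15 ⊕ 2 = 13.
P[2]: D(K, 10) = 14; 14 ⊕ 14 = 0.
P[3]: D(K, 15) = 11; 11 ⊕ 10 = 1.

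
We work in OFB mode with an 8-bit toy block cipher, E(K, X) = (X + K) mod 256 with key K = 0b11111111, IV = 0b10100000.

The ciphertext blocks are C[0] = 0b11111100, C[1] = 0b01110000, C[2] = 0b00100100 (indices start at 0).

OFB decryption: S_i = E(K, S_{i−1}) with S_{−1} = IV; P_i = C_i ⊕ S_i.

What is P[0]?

P[0] = 0b01100011

P[0]: S = E(K, 0b10100000) = 0b10011111; 0b11111100 ⊕ 0b10011111 = 0b01100011.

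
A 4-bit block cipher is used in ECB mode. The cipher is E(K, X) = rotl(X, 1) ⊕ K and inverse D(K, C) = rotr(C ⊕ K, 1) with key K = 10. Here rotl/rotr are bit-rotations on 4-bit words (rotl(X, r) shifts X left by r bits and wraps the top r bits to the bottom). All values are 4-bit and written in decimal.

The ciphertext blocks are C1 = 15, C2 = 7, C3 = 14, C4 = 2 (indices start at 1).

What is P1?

ECB decryption: P_i = D(K, C_i).
P1: D(K, 15) = 10.

P1 = 10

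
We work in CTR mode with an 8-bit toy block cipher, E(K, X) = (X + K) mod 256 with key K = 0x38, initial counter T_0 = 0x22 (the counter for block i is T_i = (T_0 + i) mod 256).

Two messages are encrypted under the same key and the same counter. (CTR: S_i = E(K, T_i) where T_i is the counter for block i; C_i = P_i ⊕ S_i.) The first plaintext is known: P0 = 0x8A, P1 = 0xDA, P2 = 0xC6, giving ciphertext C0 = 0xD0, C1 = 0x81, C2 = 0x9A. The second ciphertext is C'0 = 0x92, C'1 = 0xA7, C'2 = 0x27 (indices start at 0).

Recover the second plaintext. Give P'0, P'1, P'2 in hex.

P'0 = 0xC8, P'1 = 0xFC, P'2 = 0x7B

In CTR with a reused counter, both messages share the same keystream S_i, so C_i ⊕ C'_i = P_i ⊕ P'_i and thus P'_i = P_i ⊕ C_i ⊕ C'_i.
P'0: 0x8A ⊕ 0xD0 ⊕ 0x92 = 0xC8.
P'1: 0xDA ⊕ 0x81 ⊕ 0xA7 = 0xFC.
P'2: 0xC6 ⊕ 0x9A ⊕ 0x27 = 0x7B.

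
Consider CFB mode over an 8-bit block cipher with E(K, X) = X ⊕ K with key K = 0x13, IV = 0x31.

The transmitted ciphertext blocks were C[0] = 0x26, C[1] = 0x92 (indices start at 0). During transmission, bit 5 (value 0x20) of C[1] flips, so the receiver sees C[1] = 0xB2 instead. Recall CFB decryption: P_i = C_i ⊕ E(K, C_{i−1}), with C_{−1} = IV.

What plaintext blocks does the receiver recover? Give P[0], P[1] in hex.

Only C[1] changed, to 0xB2. In CFB, a change in C_i flips the same bit in P_i and garbles P_{i+1}. Decrypting the received ciphertext:
P[0]: E(K, 0x31) = 0x22; 0x26 ⊕ 0x22 = 0x04.
P[1]: E(K, 0x26) = 0x35; 0xB2 ⊕ 0x35 = 0x87.
Blocks that differ from the original plaintext: P[1].

P[0] = 0x04, P[1] = 0x87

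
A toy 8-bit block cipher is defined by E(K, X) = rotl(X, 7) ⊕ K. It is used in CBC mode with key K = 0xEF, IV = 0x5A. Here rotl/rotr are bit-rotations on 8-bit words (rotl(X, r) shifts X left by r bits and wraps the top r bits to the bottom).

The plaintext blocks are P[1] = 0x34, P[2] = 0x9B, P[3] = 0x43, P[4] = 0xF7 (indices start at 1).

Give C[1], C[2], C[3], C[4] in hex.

C[1] = 0xD8, C[2] = 0x4E, C[3] = 0x69, C[4] = 0xA0

CBC encryption: C_i = E(K, P_i ⊕ C_{i−1}), with C_{0} = IV.
C[1]: P[1] ⊕ 0x5A = 0x6E; E(K, 0x6E) = 0xD8.
C[2]: P[2] ⊕ 0xD8 = 0x43; E(K, 0x43) = 0x4E.
C[3]: P[3] ⊕ 0x4E = 0x0D; E(K, 0x0D) = 0x69.
C[4]: P[4] ⊕ 0x69 = 0x9E; E(K, 0x9E) = 0xA0.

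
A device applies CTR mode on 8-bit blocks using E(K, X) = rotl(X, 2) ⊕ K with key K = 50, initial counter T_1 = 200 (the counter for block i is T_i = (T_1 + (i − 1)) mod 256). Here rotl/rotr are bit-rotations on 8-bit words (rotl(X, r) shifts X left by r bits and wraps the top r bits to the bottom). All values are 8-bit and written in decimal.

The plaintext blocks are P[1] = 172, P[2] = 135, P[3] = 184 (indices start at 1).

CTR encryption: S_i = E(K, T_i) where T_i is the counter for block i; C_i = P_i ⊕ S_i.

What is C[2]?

C[2] = 146

C[1]: T = 200, S = E(K, T) = 17; 172 ⊕ 17 = 189.
C[2]: T = 201, S = E(K, T) = 21; 135 ⊕ 21 = 146.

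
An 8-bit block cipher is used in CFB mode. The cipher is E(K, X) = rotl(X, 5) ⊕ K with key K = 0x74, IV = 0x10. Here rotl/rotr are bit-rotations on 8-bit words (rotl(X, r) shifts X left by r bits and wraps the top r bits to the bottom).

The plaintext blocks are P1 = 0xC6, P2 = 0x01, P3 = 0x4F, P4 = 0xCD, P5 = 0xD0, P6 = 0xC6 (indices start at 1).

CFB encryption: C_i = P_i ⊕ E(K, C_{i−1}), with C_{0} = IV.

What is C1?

C1 = 0xB0

C1: E(K, 0x10) = 0x76; 0xC6 ⊕ 0x76 = 0xB0.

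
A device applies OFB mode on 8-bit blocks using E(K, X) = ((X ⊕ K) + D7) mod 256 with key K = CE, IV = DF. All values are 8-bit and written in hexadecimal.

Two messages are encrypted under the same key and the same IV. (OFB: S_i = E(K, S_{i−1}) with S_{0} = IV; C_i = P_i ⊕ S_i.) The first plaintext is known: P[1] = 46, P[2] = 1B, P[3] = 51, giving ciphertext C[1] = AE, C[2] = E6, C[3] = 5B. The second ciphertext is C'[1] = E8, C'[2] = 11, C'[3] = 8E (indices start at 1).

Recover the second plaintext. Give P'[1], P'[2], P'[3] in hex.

P'[1] = 00, P'[2] = EC, P'[3] = 84

In OFB with a reused IV, both messages share the same keystream S_i, so C_i ⊕ C'_i = P_i ⊕ P'_i and thus P'_i = P_i ⊕ C_i ⊕ C'_i.
P'[1]: 46 ⊕ AE ⊕ E8 = 00.
P'[2]: 1B ⊕ E6 ⊕ 11 = EC.
P'[3]: 51 ⊕ 5B ⊕ 8E = 84.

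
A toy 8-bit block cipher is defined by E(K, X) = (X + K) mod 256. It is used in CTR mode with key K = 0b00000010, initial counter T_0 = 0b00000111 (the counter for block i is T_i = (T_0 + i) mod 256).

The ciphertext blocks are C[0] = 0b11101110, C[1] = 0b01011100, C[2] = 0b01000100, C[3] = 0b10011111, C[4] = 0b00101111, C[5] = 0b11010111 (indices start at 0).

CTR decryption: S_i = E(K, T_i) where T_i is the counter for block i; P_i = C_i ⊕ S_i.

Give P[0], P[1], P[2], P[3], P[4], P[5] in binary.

P[0]: T = 0b00000111, S = E(K, T) = 0b00001001; 0b11101110 ⊕ 0b00001001 = 0b11100111.
P[1]: T = 0b00001000, S = E(K, T) = 0b00001010; 0b01011100 ⊕ 0b00001010 = 0b01010110.
P[2]: T = 0b00001001, S = E(K, T) = 0b00001011; 0b01000100 ⊕ 0b00001011 = 0b01001111.
P[3]: T = 0b00001010, S = E(K, T) = 0b00001100; 0b10011111 ⊕ 0b00001100 = 0b10010011.
P[4]: T = 0b00001011, S = E(K, T) = 0b00001101; 0b00101111 ⊕ 0b00001101 = 0b00100010.
P[5]: T = 0b00001100, S = E(K, T) = 0b00001110; 0b11010111 ⊕ 0b00001110 = 0b11011001.

P[0] = 0b11100111, P[1] = 0b01010110, P[2] = 0b01001111, P[3] = 0b10010011, P[4] = 0b00100010, P[5] = 0b11011001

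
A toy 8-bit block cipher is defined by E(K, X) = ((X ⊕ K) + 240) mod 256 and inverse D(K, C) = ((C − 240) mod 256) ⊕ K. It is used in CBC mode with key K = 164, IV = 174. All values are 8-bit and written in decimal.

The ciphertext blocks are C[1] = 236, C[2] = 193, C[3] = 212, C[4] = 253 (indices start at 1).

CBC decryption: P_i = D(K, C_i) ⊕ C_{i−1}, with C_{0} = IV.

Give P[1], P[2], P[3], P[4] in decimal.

P[1] = 246, P[2] = 153, P[3] = 129, P[4] = 125

P[1]: D(K, 236) = 88; 88 ⊕ 174 = 246.
P[2]: D(K, 193) = 117; 117 ⊕ 236 = 153.
P[3]: D(K, 212) = 64; 64 ⊕ 193 = 129.
P[4]: D(K, 253) = 169; 169 ⊕ 212 = 125.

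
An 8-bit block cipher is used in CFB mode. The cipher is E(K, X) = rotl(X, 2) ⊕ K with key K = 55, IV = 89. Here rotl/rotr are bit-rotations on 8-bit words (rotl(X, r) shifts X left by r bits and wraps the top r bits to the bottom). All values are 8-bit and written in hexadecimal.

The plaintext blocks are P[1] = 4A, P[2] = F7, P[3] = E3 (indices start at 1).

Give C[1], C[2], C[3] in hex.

CFB encryption: C_i = P_i ⊕ E(K, C_{i−1}), with C_{0} = IV.
C[1]: E(K, 89) = 73; 4A ⊕ 73 = 39.
C[2]: E(K, 39) = B1; F7 ⊕ B1 = 46.
C[3]: E(K, 46) = 4C; E3 ⊕ 4C = AF.

C[1] = 39, C[2] = 46, C[3] = AF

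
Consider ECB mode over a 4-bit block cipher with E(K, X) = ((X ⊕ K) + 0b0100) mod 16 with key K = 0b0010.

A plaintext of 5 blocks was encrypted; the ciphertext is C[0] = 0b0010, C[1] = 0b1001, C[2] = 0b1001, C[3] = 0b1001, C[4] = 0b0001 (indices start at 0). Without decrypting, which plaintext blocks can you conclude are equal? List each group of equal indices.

ECB encrypts each block independently with the same key, so equal ciphertext blocks imply equal plaintext blocks.
C[1] = C[2] = C[3] = 0b1001, so P[1] = P[2] = P[3].

P[1] = P[2] = P[3]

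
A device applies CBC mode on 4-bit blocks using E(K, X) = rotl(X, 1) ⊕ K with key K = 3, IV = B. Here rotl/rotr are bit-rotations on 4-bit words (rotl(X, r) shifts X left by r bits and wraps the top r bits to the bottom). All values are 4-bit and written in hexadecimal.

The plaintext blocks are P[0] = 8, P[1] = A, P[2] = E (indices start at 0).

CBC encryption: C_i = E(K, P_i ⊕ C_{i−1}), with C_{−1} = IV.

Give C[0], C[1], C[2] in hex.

C[0]: P[0] ⊕ B = 3; E(K, 3) = 5.
C[1]: P[1] ⊕ 5 = F; E(K, F) = C.
C[2]: P[2] ⊕ C = 2; E(K, 2) = 7.

C[0] = 5, C[1] = C, C[2] = 7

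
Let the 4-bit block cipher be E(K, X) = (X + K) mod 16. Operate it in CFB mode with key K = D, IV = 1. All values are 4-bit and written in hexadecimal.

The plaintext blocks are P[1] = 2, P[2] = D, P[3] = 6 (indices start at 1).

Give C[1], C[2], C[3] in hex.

C[1] = C, C[2] = 4, C[3] = 7

CFB encryption: C_i = P_i ⊕ E(K, C_{i−1}), with C_{0} = IV.
C[1]: E(K, 1) = E; 2 ⊕ E = C.
C[2]: E(K, C) = 9; D ⊕ 9 = 4.
C[3]: E(K, 4) = 1; 6 ⊕ 1 = 7.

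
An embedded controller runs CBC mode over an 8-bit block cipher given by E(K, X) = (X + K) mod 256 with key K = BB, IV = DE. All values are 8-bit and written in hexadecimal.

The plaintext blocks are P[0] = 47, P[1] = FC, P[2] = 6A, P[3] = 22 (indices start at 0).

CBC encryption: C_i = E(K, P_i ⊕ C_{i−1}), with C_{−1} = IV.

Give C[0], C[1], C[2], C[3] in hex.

C[0] = 54, C[1] = 63, C[2] = C4, C[3] = A1

C[0]: P[0] ⊕ DE = 99; E(K, 99) = 54.
C[1]: P[1] ⊕ 54 = A8; E(K, A8) = 63.
C[2]: P[2] ⊕ 63 = 09; E(K, 09) = C4.
C[3]: P[3] ⊕ C4 = E6; E(K, E6) = A1.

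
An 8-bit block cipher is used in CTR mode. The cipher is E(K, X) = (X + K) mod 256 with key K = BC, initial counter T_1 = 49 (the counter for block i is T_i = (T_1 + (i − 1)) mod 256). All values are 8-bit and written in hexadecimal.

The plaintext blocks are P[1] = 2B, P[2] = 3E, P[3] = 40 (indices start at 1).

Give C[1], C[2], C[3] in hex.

CTR encryption: S_i = E(K, T_i) where T_i is the counter for block i; C_i = P_i ⊕ S_i.
C[1]: T = 49, S = E(K, T) = 05; 2B ⊕ 05 = 2E.
C[2]: T = 4A, S = E(K, T) = 06; 3E ⊕ 06 = 38.
C[3]: T = 4B, S = E(K, T) = 07; 40 ⊕ 07 = 47.

C[1] = 2E, C[2] = 38, C[3] = 47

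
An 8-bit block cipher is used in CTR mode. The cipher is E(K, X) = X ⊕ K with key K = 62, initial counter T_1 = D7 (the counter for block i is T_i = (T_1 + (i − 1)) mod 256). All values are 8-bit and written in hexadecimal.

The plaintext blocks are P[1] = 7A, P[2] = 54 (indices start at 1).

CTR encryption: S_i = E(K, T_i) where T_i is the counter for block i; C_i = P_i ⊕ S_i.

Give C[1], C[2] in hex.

C[1] = CF, C[2] = EE

C[1]: T = D7, S = E(K, T) = B5; 7A ⊕ B5 = CF.
C[2]: T = D8, S = E(K, T) = BA; 54 ⊕ BA = EE.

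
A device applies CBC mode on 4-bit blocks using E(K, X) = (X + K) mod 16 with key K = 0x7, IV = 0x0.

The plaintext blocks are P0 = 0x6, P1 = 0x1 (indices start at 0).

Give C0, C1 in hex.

CBC encryption: C_i = E(K, P_i ⊕ C_{i−1}), with C_{−1} = IV.
C0: P0 ⊕ 0x0 = 0x6; E(K, 0x6) = 0xD.
C1: P1 ⊕ 0xD = 0xC; E(K, 0xC) = 0x3.

C0 = 0xD, C1 = 0x3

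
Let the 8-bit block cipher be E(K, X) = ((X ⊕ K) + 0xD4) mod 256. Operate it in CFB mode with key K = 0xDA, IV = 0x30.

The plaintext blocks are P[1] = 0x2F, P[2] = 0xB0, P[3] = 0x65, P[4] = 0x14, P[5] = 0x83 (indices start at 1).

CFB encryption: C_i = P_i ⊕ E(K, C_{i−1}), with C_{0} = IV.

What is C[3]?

C[3] = 0x2C

C[1]: E(K, 0x30) = 0xBE; 0x2F ⊕ 0xBE = 0x91.
C[2]: E(K, 0x91) = 0x1F; 0xB0 ⊕ 0x1F = 0xAF.
C[3]: E(K, 0xAF) = 0x49; 0x65 ⊕ 0x49 = 0x2C.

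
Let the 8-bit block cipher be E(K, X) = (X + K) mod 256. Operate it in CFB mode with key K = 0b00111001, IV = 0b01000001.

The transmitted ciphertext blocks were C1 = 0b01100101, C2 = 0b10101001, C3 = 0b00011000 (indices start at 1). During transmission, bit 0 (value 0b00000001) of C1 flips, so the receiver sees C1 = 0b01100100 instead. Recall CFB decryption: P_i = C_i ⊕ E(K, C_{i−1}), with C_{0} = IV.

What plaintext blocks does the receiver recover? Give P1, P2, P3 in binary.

P1 = 0b00011110, P2 = 0b00110100, P3 = 0b11111010

Only C1 changed, to 0b01100100. In CFB, a change in C_i flips the same bit in P_i and garbles P_{i+1}. Decrypting the received ciphertext:
P1: E(K, 0b01000001) = 0b01111010; 0b01100100 ⊕ 0b01111010 = 0b00011110.
P2: E(K, 0b01100100) = 0b10011101; 0b10101001 ⊕ 0b10011101 = 0b00110100.
P3: E(K, 0b10101001) = 0b11100010; 0b00011000 ⊕ 0b11100010 = 0b11111010.
Blocks that differ from the original plaintext: P1, P2.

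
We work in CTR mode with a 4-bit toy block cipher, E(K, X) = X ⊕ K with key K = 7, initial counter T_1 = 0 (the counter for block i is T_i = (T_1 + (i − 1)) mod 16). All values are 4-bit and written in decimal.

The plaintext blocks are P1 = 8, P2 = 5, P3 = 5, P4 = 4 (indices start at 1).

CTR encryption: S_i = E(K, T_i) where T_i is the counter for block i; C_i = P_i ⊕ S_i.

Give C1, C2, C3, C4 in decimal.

C1: T = 0, S = E(K, T) = 7; 8 ⊕ 7 = 15.
C2: T = 1, S = E(K, T) = 6; 5 ⊕ 6 = 3.
C3: T = 2, S = E(K, T) = 5; 5 ⊕ 5 = 0.
C4: T = 3, S = E(K, T) = 4; 4 ⊕ 4 = 0.

C1 = 15, C2 = 3, C3 = 0, C4 = 0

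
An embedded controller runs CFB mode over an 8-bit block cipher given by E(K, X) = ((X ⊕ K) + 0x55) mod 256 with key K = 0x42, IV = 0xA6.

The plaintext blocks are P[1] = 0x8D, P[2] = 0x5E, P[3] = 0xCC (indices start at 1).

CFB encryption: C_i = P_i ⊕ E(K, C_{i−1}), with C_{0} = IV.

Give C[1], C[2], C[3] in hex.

C[1]: E(K, 0xA6) = 0x39; 0x8D ⊕ 0x39 = 0xB4.
C[2]: E(K, 0xB4) = 0x4B; 0x5E ⊕ 0x4B = 0x15.
C[3]: E(K, 0x15) = 0xAC; 0xCC ⊕ 0xAC = 0x60.

C[1] = 0xB4, C[2] = 0x15, C[3] = 0x60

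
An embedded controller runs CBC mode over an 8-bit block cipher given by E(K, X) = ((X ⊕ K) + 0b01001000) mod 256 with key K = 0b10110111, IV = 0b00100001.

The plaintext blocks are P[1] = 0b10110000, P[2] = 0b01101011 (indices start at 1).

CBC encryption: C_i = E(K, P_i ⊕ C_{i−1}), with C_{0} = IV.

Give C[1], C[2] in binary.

C[1] = 0b01101110, C[2] = 0b11111010

C[1]: P[1] ⊕ 0b00100001 = 0b10010001; E(K, 0b10010001) = 0b01101110.
C[2]: P[2] ⊕ 0b01101110 = 0b00000101; E(K, 0b00000101) = 0b11111010.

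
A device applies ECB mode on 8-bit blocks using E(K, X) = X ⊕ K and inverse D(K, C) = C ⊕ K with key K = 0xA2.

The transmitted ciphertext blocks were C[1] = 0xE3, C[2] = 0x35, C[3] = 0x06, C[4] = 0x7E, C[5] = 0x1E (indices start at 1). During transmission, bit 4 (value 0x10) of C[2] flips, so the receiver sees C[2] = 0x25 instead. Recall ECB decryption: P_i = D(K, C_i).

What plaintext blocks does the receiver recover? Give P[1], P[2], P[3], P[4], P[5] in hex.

P[1] = 0x41, P[2] = 0x87, P[3] = 0xA4, P[4] = 0xDC, P[5] = 0xBC

Only C[2] changed, to 0x25. In ECB, a change in C_i affects only P_i. Decrypting the received ciphertext:
P[1]: D(K, 0xE3) = 0x41.
P[2]: D(K, 0x25) = 0x87.
P[3]: D(K, 0x06) = 0xA4.
P[4]: D(K, 0x7E) = 0xDC.
P[5]: D(K, 0x1E) = 0xBC.
Blocks that differ from the original plaintext: P[2].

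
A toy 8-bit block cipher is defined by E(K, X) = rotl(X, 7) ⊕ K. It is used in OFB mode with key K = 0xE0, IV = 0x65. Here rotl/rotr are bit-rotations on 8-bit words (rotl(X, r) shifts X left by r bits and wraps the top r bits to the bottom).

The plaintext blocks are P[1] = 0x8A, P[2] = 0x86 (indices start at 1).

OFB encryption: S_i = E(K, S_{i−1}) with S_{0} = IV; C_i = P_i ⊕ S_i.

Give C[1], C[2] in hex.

C[1] = 0xD8, C[2] = 0x4F

C[1]: S = E(K, 0x65) = 0x52; 0x8A ⊕ 0x52 = 0xD8.
C[2]: S = E(K, 0x52) = 0xC9; 0x86 ⊕ 0xC9 = 0x4F.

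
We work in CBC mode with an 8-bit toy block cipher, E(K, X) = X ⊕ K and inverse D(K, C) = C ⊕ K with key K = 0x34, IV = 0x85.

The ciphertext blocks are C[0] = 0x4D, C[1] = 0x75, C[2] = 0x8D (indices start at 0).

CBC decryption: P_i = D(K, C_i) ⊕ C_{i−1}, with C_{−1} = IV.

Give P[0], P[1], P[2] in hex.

P[0] = 0xFC, P[1] = 0x0C, P[2] = 0xCC

P[0]: D(K, 0x4D) = 0x79; 0x79 ⊕ 0x85 = 0xFC.
P[1]: D(K, 0x75) = 0x41; 0x41 ⊕ 0x4D = 0x0C.
P[2]: D(K, 0x8D) = 0xB9; 0xB9 ⊕ 0x75 = 0xCC.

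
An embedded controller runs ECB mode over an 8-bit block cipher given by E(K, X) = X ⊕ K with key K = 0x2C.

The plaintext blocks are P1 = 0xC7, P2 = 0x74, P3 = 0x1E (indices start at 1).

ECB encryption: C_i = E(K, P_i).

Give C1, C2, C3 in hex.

C1: E(K, 0xC7) = 0xEB.
C2: E(K, 0x74) = 0x58.
C3: E(K, 0x1E) = 0x32.

C1 = 0xEB, C2 = 0x58, C3 = 0x32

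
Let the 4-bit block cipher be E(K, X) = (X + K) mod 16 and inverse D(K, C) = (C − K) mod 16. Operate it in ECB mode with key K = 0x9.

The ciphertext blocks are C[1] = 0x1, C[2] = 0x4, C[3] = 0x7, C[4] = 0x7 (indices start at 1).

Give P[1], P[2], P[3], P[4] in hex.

ECB decryption: P_i = D(K, C_i).
P[1]: D(K, 0x1) = 0x8.
P[2]: D(K, 0x4) = 0xB.
P[3]: D(K, 0x7) = 0xE.
P[4]: D(K, 0x7) = 0xE.

P[1] = 0x8, P[2] = 0xB, P[3] = 0xE, P[4] = 0xE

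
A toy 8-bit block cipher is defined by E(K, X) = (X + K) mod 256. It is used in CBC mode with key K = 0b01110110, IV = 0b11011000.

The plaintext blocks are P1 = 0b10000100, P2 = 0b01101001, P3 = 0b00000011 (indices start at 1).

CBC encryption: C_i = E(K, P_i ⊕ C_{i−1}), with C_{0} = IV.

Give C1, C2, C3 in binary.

C1: P1 ⊕ 0b11011000 = 0b01011100; E(K, 0b01011100) = 0b11010010.
C2: P2 ⊕ 0b11010010 = 0b10111011; E(K, 0b10111011) = 0b00110001.
C3: P3 ⊕ 0b00110001 = 0b00110010; E(K, 0b00110010) = 0b10101000.

C1 = 0b11010010, C2 = 0b00110001, C3 = 0b10101000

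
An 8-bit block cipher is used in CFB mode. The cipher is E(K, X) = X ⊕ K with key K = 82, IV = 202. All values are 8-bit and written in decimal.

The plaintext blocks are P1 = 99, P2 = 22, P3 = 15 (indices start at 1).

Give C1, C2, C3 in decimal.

CFB encryption: C_i = P_i ⊕ E(K, C_{i−1}), with C_{0} = IV.
C1: E(K, 202) = 152; 99 ⊕ 152 = 251.
C2: E(K, 251) = 169; 22 ⊕ 169 = 191.
C3: E(K, 191) = 237; 15 ⊕ 237 = 226.

C1 = 251, C2 = 191, C3 = 226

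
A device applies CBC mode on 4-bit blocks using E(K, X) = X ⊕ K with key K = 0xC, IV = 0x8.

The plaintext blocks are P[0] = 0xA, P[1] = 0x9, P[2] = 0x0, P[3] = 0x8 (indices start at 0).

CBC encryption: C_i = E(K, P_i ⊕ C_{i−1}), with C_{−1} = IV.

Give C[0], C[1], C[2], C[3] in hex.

C[0] = 0xE, C[1] = 0xB, C[2] = 0x7, C[3] = 0x3

C[0]: P[0] ⊕ 0x8 = 0x2; E(K, 0x2) = 0xE.
C[1]: P[1] ⊕ 0xE = 0x7; E(K, 0x7) = 0xB.
C[2]: P[2] ⊕ 0xB = 0xB; E(K, 0xB) = 0x7.
C[3]: P[3] ⊕ 0x7 = 0xF; E(K, 0xF) = 0x3.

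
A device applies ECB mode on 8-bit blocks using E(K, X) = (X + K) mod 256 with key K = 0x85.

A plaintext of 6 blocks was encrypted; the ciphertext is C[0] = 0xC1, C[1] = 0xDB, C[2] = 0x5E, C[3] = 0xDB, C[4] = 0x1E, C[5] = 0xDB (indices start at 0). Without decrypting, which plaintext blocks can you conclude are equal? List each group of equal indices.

ECB encrypts each block independently with the same key, so equal ciphertext blocks imply equal plaintext blocks.
C[1] = C[3] = C[5] = 0xDB, so P[1] = P[3] = P[5].

P[1] = P[3] = P[5]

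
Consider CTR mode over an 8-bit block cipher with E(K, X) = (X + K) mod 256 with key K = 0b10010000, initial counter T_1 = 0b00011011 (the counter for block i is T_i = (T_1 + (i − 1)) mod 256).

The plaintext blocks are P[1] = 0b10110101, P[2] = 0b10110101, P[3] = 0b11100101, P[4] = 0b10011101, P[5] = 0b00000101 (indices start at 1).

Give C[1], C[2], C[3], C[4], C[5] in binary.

CTR encryption: S_i = E(K, T_i) where T_i is the counter for block i; C_i = P_i ⊕ S_i.
C[1]: T = 0b00011011, S = E(K, T) = 0b10101011; 0b10110101 ⊕ 0b10101011 = 0b00011110.
C[2]: T = 0b00011100, S = E(K, T) = 0b10101100; 0b10110101 ⊕ 0b10101100 = 0b00011001.
C[3]: T = 0b00011101, S = E(K, T) = 0b10101101; 0b11100101 ⊕ 0b10101101 = 0b01001000.
C[4]: T = 0b00011110, S = E(K, T) = 0b10101110; 0b10011101 ⊕ 0b10101110 = 0b00110011.
C[5]: T = 0b00011111, S = E(K, T) = 0b10101111; 0b00000101 ⊕ 0b10101111 = 0b10101010.

C[1] = 0b00011110, C[2] = 0b00011001, C[3] = 0b01001000, C[4] = 0b00110011, C[5] = 0b10101010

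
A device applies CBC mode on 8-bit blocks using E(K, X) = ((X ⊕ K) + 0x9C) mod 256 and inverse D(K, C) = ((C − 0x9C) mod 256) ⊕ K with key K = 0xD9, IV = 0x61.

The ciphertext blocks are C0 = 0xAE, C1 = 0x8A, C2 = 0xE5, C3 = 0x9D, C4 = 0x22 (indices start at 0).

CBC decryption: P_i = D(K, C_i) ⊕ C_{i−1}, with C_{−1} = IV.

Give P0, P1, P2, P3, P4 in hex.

P0: D(K, 0xAE) = 0xCB; 0xCB ⊕ 0x61 = 0xAA.
P1: D(K, 0x8A) = 0x37; 0x37 ⊕ 0xAE = 0x99.
P2: D(K, 0xE5) = 0x90; 0x90 ⊕ 0x8A = 0x1A.
P3: D(K, 0x9D) = 0xD8; 0xD8 ⊕ 0xE5 = 0x3D.
P4: D(K, 0x22) = 0x5F; 0x5F ⊕ 0x9D = 0xC2.

P0 = 0xAA, P1 = 0x99, P2 = 0x1A, P3 = 0x3D, P4 = 0xC2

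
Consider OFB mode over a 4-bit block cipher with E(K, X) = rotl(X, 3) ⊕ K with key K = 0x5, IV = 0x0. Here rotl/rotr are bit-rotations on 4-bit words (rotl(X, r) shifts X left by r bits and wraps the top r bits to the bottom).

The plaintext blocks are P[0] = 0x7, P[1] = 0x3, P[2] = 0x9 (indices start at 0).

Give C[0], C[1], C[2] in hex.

C[0] = 0x2, C[1] = 0xC, C[2] = 0x3

OFB encryption: S_i = E(K, S_{i−1}) with S_{−1} = IV; C_i = P_i ⊕ S_i.
C[0]: S = E(K, 0x0) = 0x5; 0x7 ⊕ 0x5 = 0x2.
C[1]: S = E(K, 0x5) = 0xF; 0x3 ⊕ 0xF = 0xC.
C[2]: S = E(K, 0xF) = 0xA; 0x9 ⊕ 0xA = 0x3.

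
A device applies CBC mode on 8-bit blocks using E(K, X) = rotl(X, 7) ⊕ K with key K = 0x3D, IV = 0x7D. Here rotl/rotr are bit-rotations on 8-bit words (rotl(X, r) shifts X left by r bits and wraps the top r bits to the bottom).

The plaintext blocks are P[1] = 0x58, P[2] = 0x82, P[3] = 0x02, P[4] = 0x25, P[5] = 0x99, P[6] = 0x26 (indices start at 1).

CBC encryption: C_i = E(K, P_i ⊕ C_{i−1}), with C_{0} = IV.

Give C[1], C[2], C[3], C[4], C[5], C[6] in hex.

C[1] = 0xAF, C[2] = 0xAB, C[3] = 0xE9, C[4] = 0x5B, C[5] = 0x5C, C[6] = 0x00

C[1]: P[1] ⊕ 0x7D = 0x25; E(K, 0x25) = 0xAF.
C[2]: P[2] ⊕ 0xAF = 0x2D; E(K, 0x2D) = 0xAB.
C[3]: P[3] ⊕ 0xAB = 0xA9; E(K, 0xA9) = 0xE9.
C[4]: P[4] ⊕ 0xE9 = 0xCC; E(K, 0xCC) = 0x5B.
C[5]: P[5] ⊕ 0x5B = 0xC2; E(K, 0xC2) = 0x5C.
C[6]: P[6] ⊕ 0x5C = 0x7A; E(K, 0x7A) = 0x00.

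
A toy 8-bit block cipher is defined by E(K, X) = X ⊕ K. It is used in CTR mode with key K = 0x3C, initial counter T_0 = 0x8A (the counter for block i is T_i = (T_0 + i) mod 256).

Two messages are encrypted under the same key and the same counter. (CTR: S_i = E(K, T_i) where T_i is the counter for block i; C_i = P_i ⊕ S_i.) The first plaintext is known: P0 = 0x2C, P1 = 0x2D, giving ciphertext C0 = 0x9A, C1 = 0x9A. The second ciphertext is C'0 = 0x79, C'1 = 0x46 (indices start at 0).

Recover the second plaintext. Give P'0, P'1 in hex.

P'0 = 0xCF, P'1 = 0xF1

In CTR with a reused counter, both messages share the same keystream S_i, so C_i ⊕ C'_i = P_i ⊕ P'_i and thus P'_i = P_i ⊕ C_i ⊕ C'_i.
P'0: 0x2C ⊕ 0x9A ⊕ 0x79 = 0xCF.
P'1: 0x2D ⊕ 0x9A ⊕ 0x46 = 0xF1.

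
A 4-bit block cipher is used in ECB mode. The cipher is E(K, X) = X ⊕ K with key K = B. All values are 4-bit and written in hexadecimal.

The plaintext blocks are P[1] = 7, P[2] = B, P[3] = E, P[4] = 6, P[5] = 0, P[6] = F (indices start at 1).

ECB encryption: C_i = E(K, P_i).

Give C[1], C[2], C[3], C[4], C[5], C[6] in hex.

C[1]: E(K, 7) = C.
C[2]: E(K, B) = 0.
C[3]: E(K, E) = 5.
C[4]: E(K, 6) = D.
C[5]: E(K, 0) = B.
C[6]: E(K, F) = 4.

C[1] = C, C[2] = 0, C[3] = 5, C[4] = D, C[5] = B, C[6] = 4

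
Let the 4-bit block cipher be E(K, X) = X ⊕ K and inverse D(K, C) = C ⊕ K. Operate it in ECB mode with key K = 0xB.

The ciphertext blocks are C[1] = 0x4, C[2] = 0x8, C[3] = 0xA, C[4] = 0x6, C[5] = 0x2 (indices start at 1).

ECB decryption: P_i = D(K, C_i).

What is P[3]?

P[3] = 0x1

P[3]: D(K, 0xA) = 0x1.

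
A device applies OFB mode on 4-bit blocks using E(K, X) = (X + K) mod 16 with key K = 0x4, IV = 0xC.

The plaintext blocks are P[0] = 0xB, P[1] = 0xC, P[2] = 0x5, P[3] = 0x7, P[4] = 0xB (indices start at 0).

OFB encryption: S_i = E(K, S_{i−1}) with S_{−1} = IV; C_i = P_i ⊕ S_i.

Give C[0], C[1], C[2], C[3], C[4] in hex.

C[0]: S = E(K, 0xC) = 0x0; 0xB ⊕ 0x0 = 0xB.
C[1]: S = E(K, 0x0) = 0x4; 0xC ⊕ 0x4 = 0x8.
C[2]: S = E(K, 0x4) = 0x8; 0x5 ⊕ 0x8 = 0xD.
C[3]: S = E(K, 0x8) = 0xC; 0x7 ⊕ 0xC = 0xB.
C[4]: S = E(K, 0xC) = 0x0; 0xB ⊕ 0x0 = 0xB.

C[0] = 0xB, C[1] = 0x8, C[2] = 0xD, C[3] = 0xB, C[4] = 0xB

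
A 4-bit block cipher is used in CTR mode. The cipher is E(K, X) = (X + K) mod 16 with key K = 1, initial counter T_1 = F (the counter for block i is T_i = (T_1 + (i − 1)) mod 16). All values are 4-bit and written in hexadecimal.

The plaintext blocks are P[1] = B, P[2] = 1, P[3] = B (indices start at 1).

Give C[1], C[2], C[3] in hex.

C[1] = B, C[2] = 0, C[3] = 9

CTR encryption: S_i = E(K, T_i) where T_i is the counter for block i; C_i = P_i ⊕ S_i.
C[1]: T = F, S = E(K, T) = 0; B ⊕ 0 = B.
C[2]: T = 0, S = E(K, T) = 1; 1 ⊕ 1 = 0.
C[3]: T = 1, S = E(K, T) = 2; B ⊕ 2 = 9.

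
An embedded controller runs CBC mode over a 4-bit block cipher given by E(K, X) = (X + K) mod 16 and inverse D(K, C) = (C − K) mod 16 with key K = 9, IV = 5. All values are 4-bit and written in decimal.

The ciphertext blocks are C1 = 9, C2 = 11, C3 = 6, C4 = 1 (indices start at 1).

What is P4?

P4 = 14

CBC decryption: P_i = D(K, C_i) ⊕ C_{i−1}, with C_{0} = IV.
P4: D(K, 1) = 8; 8 ⊕ 6 = 14.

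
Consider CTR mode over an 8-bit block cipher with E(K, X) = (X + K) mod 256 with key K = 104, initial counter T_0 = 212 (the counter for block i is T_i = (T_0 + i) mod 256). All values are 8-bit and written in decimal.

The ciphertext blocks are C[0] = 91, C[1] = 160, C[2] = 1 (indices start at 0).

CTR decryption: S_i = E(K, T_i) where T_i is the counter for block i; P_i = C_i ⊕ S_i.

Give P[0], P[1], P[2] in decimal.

P[0]: T = 212, S = E(K, T) = 60; 91 ⊕ 60 = 103.
P[1]: T = 213, S = E(K, T) = 61; 160 ⊕ 61 = 157.
P[2]: T = 214, S = E(K, T) = 62; 1 ⊕ 62 = 63.

P[0] = 103, P[1] = 157, P[2] = 63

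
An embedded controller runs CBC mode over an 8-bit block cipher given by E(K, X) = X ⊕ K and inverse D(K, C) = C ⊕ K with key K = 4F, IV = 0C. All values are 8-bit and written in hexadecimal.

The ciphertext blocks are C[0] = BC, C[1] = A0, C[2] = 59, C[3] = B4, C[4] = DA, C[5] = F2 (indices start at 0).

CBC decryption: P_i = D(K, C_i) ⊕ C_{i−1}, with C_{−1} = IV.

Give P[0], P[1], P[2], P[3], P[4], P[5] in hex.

P[0] = FF, P[1] = 53, P[2] = B6, P[3] = A2, P[4] = 21, P[5] = 67

P[0]: D(K, BC) = F3; F3 ⊕ 0C = FF.
P[1]: D(K, A0) = EF; EF ⊕ BC = 53.
P[2]: D(K, 59) = 16; 16 ⊕ A0 = B6.
P[3]: D(K, B4) = FB; FB ⊕ 59 = A2.
P[4]: D(K, DA) = 95; 95 ⊕ B4 = 21.
P[5]: D(K, F2) = BD; BD ⊕ DA = 67.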